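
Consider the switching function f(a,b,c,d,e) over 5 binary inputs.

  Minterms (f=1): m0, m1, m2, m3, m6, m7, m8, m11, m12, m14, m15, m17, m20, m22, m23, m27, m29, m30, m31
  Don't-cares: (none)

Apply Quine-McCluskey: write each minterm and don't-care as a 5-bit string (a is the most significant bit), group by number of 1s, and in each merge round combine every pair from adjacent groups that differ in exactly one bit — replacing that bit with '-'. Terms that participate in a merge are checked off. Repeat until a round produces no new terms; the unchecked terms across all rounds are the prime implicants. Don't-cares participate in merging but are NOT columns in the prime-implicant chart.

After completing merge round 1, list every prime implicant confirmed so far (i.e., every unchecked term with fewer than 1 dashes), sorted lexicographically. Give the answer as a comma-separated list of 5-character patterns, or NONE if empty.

[col 0] 00000*, 00001*, 00010*, 00011*, 00110*, 00111*, 01000*, 01011*, 01100*, 01110*, 01111*, 10001*, 10100*, 10110*, 10111*, 11011*, 11101*, 11110*, 11111*
[col 1] -0001, -0110*, -0111*, -1011*, -1110*, -1111*, 0-000, 0-011*, 0-110*, 0-111*, 00-10*, 00-11*, 000-0*, 000-1*, 0000-*, 0001-*, 0011-*, 01-00, 01-11*, 011-0, 0111-*, 1-110*, 1-111*, 101-0, 1011-*, 11-11*, 111-1, 1111-*
[col 2] --110*, --111*, -011-*, -1-11, -111-*, 0--11, 0-11-*, 00-1-, 000--, 1-11-*
[col 3] --11-
Prime implicants: --11-, -0001, -1-11, 0--11, 0-000, 00-1-, 000--, 01-00, 011-0, 101-0, 111-1

NONE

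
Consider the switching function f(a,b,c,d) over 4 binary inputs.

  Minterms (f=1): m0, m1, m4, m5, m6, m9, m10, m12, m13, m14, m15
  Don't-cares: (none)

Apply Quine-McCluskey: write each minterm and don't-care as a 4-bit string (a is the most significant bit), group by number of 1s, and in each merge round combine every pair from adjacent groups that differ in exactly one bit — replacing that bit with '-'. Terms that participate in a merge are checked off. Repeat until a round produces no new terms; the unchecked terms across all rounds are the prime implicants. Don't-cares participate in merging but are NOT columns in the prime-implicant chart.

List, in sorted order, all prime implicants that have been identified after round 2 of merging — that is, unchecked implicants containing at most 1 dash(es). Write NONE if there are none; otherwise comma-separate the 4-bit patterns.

1-10

[col 0] 0000*, 0001*, 0100*, 0101*, 0110*, 1001*, 1010*, 1100*, 1101*, 1110*, 1111*
[col 1] -001*, -100*, -101*, -110*, 0-00*, 0-01*, 000-*, 01-0*, 010-*, 1-01*, 1-10, 11-0*, 11-1*, 110-*, 111-*
[col 2] --01, -1-0, -10-, 0-0-, 11--
Prime implicants: --01, -1-0, -10-, 0-0-, 1-10, 11--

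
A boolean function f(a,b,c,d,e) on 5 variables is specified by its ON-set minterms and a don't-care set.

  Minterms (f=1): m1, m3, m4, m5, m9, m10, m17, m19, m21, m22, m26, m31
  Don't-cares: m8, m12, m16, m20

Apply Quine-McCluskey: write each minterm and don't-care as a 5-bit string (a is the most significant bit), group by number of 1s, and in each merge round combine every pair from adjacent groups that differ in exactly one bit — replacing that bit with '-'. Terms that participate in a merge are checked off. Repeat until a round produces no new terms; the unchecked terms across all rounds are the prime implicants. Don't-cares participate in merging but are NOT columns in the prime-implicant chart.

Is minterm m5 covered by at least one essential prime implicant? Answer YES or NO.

NO

[col 0] 00001*, 00011*, 00100*, 00101*, 01000*, 01001*, 01010*, 01100*, 10000*, 10001*, 10011*, 10100*, 10101*, 10110*, 11010*, 11111
[col 1] -0001*, -0011*, -0100*, -0101*, -1010, 0-001, 0-100, 00-01*, 000-1*, 0010-*, 01-00, 010-0, 0100-, 10-00*, 10-01*, 100-1*, 1000-*, 101-0, 1010-*
[col 2] -0-01, -00-1, -010-, 10-0-
Prime implicants: -0-01, -00-1, -010-, -1010, 0-001, 0-100, 01-00, 010-0, 0100-, 10-0-, 101-0, 11111
PI chart (minterm → PIs covering it):
  1 | -0-01,-00-1,0-001
  3 | -00-1  (sole → essential)
  4 | -010-,0-100
  5 | -0-01,-010-
  9 | 0-001,0100-
  10 | -1010,010-0
  17 | -0-01,-00-1,10-0-
  19 | -00-1  (sole → essential)
  21 | -0-01,-010-,10-0-
  22 | 101-0  (sole → essential)
  26 | -1010  (sole → essential)
  31 | 11111  (sole → essential)
Essential prime implicants: -00-1, -1010, 101-0, 11111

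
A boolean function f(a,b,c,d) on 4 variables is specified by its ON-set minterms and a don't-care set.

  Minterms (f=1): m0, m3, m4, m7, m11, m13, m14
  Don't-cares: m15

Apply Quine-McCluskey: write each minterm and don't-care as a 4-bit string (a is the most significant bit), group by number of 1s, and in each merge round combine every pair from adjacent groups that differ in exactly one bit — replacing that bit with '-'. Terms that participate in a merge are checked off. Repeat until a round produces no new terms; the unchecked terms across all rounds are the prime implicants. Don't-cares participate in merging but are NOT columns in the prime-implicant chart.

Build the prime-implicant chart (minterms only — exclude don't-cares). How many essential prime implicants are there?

[col 0] 0000*, 0011*, 0100*, 0111*, 1011*, 1101*, 1110*, 1111*
[col 1] -011*, -111*, 0-00, 0-11*, 1-11*, 11-1, 111-
[col 2] --11
Prime implicants: --11, 0-00, 11-1, 111-
PI chart (minterm → PIs covering it):
  0 | 0-00  (sole → essential)
  3 | --11  (sole → essential)
  4 | 0-00  (sole → essential)
  7 | --11  (sole → essential)
  11 | --11  (sole → essential)
  13 | 11-1  (sole → essential)
  14 | 111-  (sole → essential)
Essential prime implicants: --11, 0-00, 11-1, 111-

4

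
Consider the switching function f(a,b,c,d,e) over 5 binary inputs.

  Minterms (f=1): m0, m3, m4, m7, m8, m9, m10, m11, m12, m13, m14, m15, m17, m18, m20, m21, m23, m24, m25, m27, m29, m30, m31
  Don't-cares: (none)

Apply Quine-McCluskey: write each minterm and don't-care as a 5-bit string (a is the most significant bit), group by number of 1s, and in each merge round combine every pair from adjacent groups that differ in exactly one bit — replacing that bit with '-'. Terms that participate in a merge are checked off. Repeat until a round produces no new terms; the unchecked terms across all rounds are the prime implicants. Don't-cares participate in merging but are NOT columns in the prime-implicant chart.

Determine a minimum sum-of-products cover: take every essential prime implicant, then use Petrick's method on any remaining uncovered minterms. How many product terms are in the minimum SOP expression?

size-2^0 implicants → 00000(✓)  00011(✓)  00100(✓)  00111(✓)  01000(✓)  01001(✓)  01010(✓)  01011(✓)  01100(✓)  01101(✓)  01110(✓)  01111(✓)  10001(✓)  10010  10100(✓)  10101(✓)  10111(✓)  11000(✓)  11001(✓)  11011(✓)  11101(✓)  11110(✓)  11111(✓)
size-2^1 implicants → -0100  -0111(✓)  -1000(✓)  -1001(✓)  -1011(✓)  -1101(✓)  -1110(✓)  -1111(✓)  0-000(✓)  0-011(✓)  0-100(✓)  0-111(✓)  00-00(✓)  00-11(✓)  01-00(✓)  01-01(✓)  01-10(✓)  01-11(✓)  010-0(✓)  010-1(✓)  0100-(✓)  0101-(✓)  011-0(✓)  011-1(✓)  0110-(✓)  0111-(✓)  1-001(✓)  1-101(✓)  1-111(✓)  10-01(✓)  101-1(✓)  1010-  11-01(✓)  11-11(✓)  110-1(✓)  1100-(✓)  111-1(✓)  1111-(✓)
size-2^2 implicants → --111  -1-01(✓)  -1-11(✓)  -10-1(✓)  -100-  -11-1(✓)  -111-  0--00  0--11  01--0(✓)  01--1(✓)  01-0-(✓)  01-1-(✓)  010--(✓)  011--(✓)  1--01  1-1-1  11--1(✓)
size-2^3 implicants → -1--1  01---
Unchecked terms (primes): --111, -0100, -1--1, -100-, -111-, 0--00, 0--11, 01---, 1--01, 1-1-1, 10010, 1010-
Minterm coverage:
  m0 ⊆ 0--00 [E]
  m3 ⊆ 0--11 [E]
  m4 ⊆ -0100,0--00
  m7 ⊆ --111,0--11
  m8 ⊆ -100-,0--00,01---
  m9 ⊆ -1--1,-100-,01---
  m10 ⊆ 01--- [E]
  m11 ⊆ -1--1,0--11,01---
  m12 ⊆ 0--00,01---
  m13 ⊆ -1--1,01---
  m14 ⊆ -111-,01---
  m15 ⊆ --111,-1--1,-111-,0--11,01---
  m17 ⊆ 1--01 [E]
  m18 ⊆ 10010 [E]
  m20 ⊆ -0100,1010-
  m21 ⊆ 1--01,1-1-1,1010-
  m23 ⊆ --111,1-1-1
  m24 ⊆ -100- [E]
  m25 ⊆ -1--1,-100-,1--01
  m27 ⊆ -1--1 [E]
  m29 ⊆ -1--1,1--01,1-1-1
  m30 ⊆ -111- [E]
  m31 ⊆ --111,-1--1,-111-,1-1-1
E = {-1--1, -100-, -111-, 0--00, 0--11, 01---, 1--01, 10010}
Petrick residual → --111, -0100
Cover = cde + b'cd'e' + be + bc'd' + bcd + a'd'e' + a'de + a'b + ad'e + ab'c'de'  |cover|=10

10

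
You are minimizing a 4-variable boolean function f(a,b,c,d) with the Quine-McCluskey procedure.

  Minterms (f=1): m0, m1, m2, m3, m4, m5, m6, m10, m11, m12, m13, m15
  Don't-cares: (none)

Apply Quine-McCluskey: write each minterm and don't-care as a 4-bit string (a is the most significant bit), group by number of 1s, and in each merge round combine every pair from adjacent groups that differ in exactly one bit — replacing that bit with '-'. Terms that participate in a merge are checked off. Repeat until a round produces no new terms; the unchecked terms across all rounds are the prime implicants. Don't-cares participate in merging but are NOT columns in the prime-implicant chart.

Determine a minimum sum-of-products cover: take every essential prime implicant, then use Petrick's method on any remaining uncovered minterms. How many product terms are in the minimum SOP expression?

Round 0: 0000✓ 0001✓ 0010✓ 0011✓ 0100✓ 0101✓ 0110✓ 1010✓ 1011✓ 1100✓ 1101✓ 1111✓
Round 1: -010✓ -011✓ -100✓ -101✓ 0-00✓ 0-01✓ 0-10✓ 00-0✓ 00-1✓ 000-✓ 001-✓ 01-0✓ 010-✓ 1-11 101-✓ 11-1 110-✓
Round 2: -01- -10- 0--0 0-0- 00--
PIs = {-01-, -10-, 0--0, 0-0-, 00--, 1-11, 11-1}
Coverage chart:
  m0: 0--0,0-0-,00--
  m1: 0-0-,00--
  m2: -01-,0--0,00--
  m3: -01-,00--
  m4: -10-,0--0,0-0-
  m5: -10-,0-0-
  m6: 0--0 ←essential
  m10: -01- ←essential
  m11: -01-,1-11
  m12: -10- ←essential
  m13: -10-,11-1
  m15: 1-11,11-1
Essential: -01-, -10-, 0--0
Petrick residual → 0-0-, 1-11
Min cover (5 terms): b'c + bc' + a'd' + a'c' + acd

5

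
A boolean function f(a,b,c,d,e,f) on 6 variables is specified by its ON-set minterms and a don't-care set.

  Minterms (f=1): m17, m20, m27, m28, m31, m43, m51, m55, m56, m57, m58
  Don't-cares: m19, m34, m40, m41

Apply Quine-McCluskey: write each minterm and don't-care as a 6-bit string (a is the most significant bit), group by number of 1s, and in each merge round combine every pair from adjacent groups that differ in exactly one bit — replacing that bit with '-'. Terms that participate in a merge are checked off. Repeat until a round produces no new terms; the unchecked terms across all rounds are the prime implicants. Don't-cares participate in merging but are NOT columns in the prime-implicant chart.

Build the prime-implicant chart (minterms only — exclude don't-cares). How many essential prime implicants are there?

7

[col 0] 010001*, 010011*, 010100*, 011011*, 011100*, 011111*, 100010, 101000*, 101001*, 101011*, 110011*, 110111*, 111000*, 111001*, 111010*
[col 1] -10011, 01-011, 01-100, 0100-1, 011-11, 1-1000*, 1-1001*, 1010-1, 10100-*, 110-11, 1110-0, 11100-*
[col 2] 1-100-
Prime implicants: -10011, 01-011, 01-100, 0100-1, 011-11, 1-100-, 100010, 1010-1, 110-11, 1110-0
PI chart (minterm → PIs covering it):
  17 | 0100-1  (sole → essential)
  20 | 01-100  (sole → essential)
  27 | 01-011,011-11
  28 | 01-100  (sole → essential)
  31 | 011-11  (sole → essential)
  43 | 1010-1  (sole → essential)
  51 | -10011,110-11
  55 | 110-11  (sole → essential)
  56 | 1-100-,1110-0
  57 | 1-100-  (sole → essential)
  58 | 1110-0  (sole → essential)
Essential prime implicants: 01-100, 0100-1, 011-11, 1-100-, 1010-1, 110-11, 1110-0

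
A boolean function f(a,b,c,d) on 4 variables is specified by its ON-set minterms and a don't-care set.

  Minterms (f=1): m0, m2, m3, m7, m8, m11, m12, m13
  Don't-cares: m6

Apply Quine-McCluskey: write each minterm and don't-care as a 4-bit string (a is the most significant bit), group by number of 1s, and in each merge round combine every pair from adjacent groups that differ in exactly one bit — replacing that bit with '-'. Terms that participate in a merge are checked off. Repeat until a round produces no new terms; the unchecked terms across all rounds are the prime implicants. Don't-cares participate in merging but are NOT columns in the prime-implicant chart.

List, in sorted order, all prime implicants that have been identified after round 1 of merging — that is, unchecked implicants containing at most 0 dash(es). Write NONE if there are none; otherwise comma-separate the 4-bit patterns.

Round 0: 0000✓ 0010✓ 0011✓ 0110✓ 0111✓ 1000✓ 1011✓ 1100✓ 1101✓
Round 1: -000 -011 0-10✓ 0-11✓ 00-0 001-✓ 011-✓ 1-00 110-
Round 2: 0-1-
PIs = {-000, -011, 0-1-, 00-0, 1-00, 110-}

NONE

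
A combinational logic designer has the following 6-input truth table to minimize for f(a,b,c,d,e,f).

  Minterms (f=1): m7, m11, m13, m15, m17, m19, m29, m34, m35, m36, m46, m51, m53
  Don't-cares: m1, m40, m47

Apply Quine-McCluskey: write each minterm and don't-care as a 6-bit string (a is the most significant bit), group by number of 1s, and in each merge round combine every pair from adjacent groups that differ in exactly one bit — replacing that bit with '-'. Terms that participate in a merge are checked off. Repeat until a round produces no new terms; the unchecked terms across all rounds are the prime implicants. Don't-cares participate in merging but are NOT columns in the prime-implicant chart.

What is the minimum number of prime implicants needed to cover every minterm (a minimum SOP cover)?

9

[col 0] 000001*, 000111*, 001011*, 001101*, 001111*, 010001*, 010011*, 011101*, 100010*, 100011*, 100100, 101000, 101110*, 101111*, 110011*, 110101
[col 1] -01111, -10011, 0-0001, 0-1101, 00-111, 001-11, 0011-1, 0100-1, 1-0011, 10001-, 10111-
Prime implicants: -01111, -10011, 0-0001, 0-1101, 00-111, 001-11, 0011-1, 0100-1, 1-0011, 10001-, 100100, 101000, 10111-, 110101
PI chart (minterm → PIs covering it):
  7 | 00-111  (sole → essential)
  11 | 001-11  (sole → essential)
  13 | 0-1101,0011-1
  15 | -01111,00-111,001-11,0011-1
  17 | 0-0001,0100-1
  19 | -10011,0100-1
  29 | 0-1101  (sole → essential)
  34 | 10001-  (sole → essential)
  35 | 1-0011,10001-
  36 | 100100  (sole → essential)
  46 | 10111-  (sole → essential)
  51 | -10011,1-0011
  53 | 110101  (sole → essential)
Essential prime implicants: 0-1101, 00-111, 001-11, 10001-, 100100, 10111-, 110101
Petrick residual → -10011, 0-0001
Minimum SOP uses 9 PIs: bc'd'ef + a'c'd'e'f + a'cde'f + a'b'def + a'b'cef + ab'c'd'e + ab'c'de'f' + ab'cde + abc'de'f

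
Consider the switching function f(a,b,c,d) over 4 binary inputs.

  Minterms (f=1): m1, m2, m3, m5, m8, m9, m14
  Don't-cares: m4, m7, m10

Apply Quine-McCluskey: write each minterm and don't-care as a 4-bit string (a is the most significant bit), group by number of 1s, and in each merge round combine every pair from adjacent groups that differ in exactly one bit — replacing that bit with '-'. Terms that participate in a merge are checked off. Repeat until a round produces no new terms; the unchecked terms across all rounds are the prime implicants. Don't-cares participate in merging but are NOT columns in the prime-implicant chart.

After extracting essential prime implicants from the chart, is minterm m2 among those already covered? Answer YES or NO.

NO

size-2^0 implicants → 0001(✓)  0010(✓)  0011(✓)  0100(✓)  0101(✓)  0111(✓)  1000(✓)  1001(✓)  1010(✓)  1110(✓)
size-2^1 implicants → -001  -010  0-01(✓)  0-11(✓)  00-1(✓)  001-  01-1(✓)  010-  1-10  10-0  100-
size-2^2 implicants → 0--1
Unchecked terms (primes): -001, -010, 0--1, 001-, 010-, 1-10, 10-0, 100-
Minterm coverage:
  m1 ⊆ -001,0--1
  m2 ⊆ -010,001-
  m3 ⊆ 0--1,001-
  m5 ⊆ 0--1,010-
  m8 ⊆ 10-0,100-
  m9 ⊆ -001,100-
  m14 ⊆ 1-10 [E]
E = {1-10}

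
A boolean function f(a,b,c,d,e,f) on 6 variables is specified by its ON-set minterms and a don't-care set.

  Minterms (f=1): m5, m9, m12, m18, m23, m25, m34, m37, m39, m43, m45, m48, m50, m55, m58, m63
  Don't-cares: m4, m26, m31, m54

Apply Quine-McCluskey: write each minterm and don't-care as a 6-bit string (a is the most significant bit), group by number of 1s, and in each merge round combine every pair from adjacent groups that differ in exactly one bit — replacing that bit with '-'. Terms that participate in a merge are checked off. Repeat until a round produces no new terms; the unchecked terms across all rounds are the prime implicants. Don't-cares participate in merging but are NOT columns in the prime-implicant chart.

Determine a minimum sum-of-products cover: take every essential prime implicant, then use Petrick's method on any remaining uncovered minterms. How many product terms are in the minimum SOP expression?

[col 0] 000100*, 000101*, 001001*, 001100*, 010010*, 010111*, 011001*, 011010*, 011111*, 100010*, 100101*, 100111*, 101011, 101101*, 110000*, 110010*, 110110*, 110111*, 111010*, 111111*
[col 1] -00101, -10010*, -10111*, -11010*, -11111*, 0-1001, 00-100, 00010-, 01-010*, 01-111*, 1-0010, 1-0111, 10-101, 1001-1, 11-010*, 11-111*, 110-10, 1100-0, 11011-
[col 2] -1-010, -1-111
Prime implicants: -00101, -1-010, -1-111, 0-1001, 00-100, 00010-, 1-0010, 1-0111, 10-101, 1001-1, 101011, 110-10, 1100-0, 11011-
PI chart (minterm → PIs covering it):
  5 | -00101,00010-
  9 | 0-1001  (sole → essential)
  12 | 00-100  (sole → essential)
  18 | -1-010  (sole → essential)
  23 | -1-111  (sole → essential)
  25 | 0-1001  (sole → essential)
  34 | 1-0010  (sole → essential)
  37 | -00101,10-101,1001-1
  39 | 1-0111,1001-1
  43 | 101011  (sole → essential)
  45 | 10-101  (sole → essential)
  48 | 1100-0  (sole → essential)
  50 | -1-010,1-0010,110-10,1100-0
  55 | -1-111,1-0111,11011-
  58 | -1-010  (sole → essential)
  63 | -1-111  (sole → essential)
Essential prime implicants: -1-010, -1-111, 0-1001, 00-100, 1-0010, 10-101, 101011, 1100-0
Petrick residual → -00101, 1-0111
Minimum SOP uses 10 PIs: b'c'de'f + bd'ef' + bdef + a'cd'e'f + a'b'de'f' + ac'd'ef' + ac'def + ab'de'f + ab'cd'ef + abc'd'f'

10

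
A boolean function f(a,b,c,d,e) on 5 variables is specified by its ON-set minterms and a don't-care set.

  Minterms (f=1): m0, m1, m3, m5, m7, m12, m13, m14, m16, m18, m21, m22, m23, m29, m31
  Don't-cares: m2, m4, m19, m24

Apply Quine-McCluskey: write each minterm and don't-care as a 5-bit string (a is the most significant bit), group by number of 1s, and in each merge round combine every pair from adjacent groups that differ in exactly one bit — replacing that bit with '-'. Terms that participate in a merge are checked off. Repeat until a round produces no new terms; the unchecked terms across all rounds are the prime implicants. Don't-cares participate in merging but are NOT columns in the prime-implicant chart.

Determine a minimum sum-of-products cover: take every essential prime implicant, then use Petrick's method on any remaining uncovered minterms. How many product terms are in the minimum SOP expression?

Round 0: 00000✓ 00001✓ 00010✓ 00011✓ 00100✓ 00101✓ 00111✓ 01100✓ 01101✓ 01110✓ 10000✓ 10010✓ 10011✓ 10101✓ 10110✓ 10111✓ 11000✓ 11101✓ 11111✓
Round 1: -0000✓ -0010✓ -0011✓ -0101✓ -0111✓ -1101✓ 0-100✓ 0-101✓ 00-00✓ 00-01✓ 00-11✓ 000-0✓ 000-1✓ 0000-✓ 0001-✓ 001-1✓ 0010-✓ 011-0 0110-✓ 1-000 1-101✓ 1-111✓ 10-10✓ 10-11✓ 100-0✓ 1001-✓ 101-1✓ 1011-✓ 111-1✓
Round 2: --101 -0-11 -00-0 -001- -01-1 0-10- 00--1 00-0- 000-- 1-1-1 10-1-
PIs = {--101, -0-11, -00-0, -001-, -01-1, 0-10-, 00--1, 00-0-, 000--, 011-0, 1-000, 1-1-1, 10-1-}
Coverage chart:
  m0: -00-0,00-0-,000--
  m1: 00--1,00-0-,000--
  m3: -0-11,-001-,00--1,000--
  m5: --101,-01-1,0-10-,00--1,00-0-
  m7: -0-11,-01-1,00--1
  m12: 0-10-,011-0
  m13: --101,0-10-
  m14: 011-0 ←essential
  m16: -00-0,1-000
  m18: -00-0,-001-,10-1-
  m21: --101,-01-1,1-1-1
  m22: 10-1- ←essential
  m23: -0-11,-01-1,1-1-1,10-1-
  m29: --101,1-1-1
  m31: 1-1-1 ←essential
Essential: 011-0, 1-1-1, 10-1-
Petrick residual → --101, -00-0, 00--1
Min cover (6 terms): cd'e + b'c'e' + a'b'e + a'bce' + ace + ab'd

6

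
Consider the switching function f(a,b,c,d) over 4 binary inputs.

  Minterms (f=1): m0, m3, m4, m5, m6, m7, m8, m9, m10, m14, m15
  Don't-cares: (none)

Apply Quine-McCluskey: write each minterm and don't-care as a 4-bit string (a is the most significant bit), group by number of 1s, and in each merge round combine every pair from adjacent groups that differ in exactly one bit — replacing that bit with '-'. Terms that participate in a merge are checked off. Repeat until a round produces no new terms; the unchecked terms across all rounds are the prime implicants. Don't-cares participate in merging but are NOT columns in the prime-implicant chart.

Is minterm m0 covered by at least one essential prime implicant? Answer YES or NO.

size-2^0 implicants → 0000(✓)  0011(✓)  0100(✓)  0101(✓)  0110(✓)  0111(✓)  1000(✓)  1001(✓)  1010(✓)  1110(✓)  1111(✓)
size-2^1 implicants → -000  -110(✓)  -111(✓)  0-00  0-11  01-0(✓)  01-1(✓)  010-(✓)  011-(✓)  1-10  10-0  100-  111-(✓)
size-2^2 implicants → -11-  01--
Unchecked terms (primes): -000, -11-, 0-00, 0-11, 01--, 1-10, 10-0, 100-
Minterm coverage:
  m0 ⊆ -000,0-00
  m3 ⊆ 0-11 [E]
  m4 ⊆ 0-00,01--
  m5 ⊆ 01-- [E]
  m6 ⊆ -11-,01--
  m7 ⊆ -11-,0-11,01--
  m8 ⊆ -000,10-0,100-
  m9 ⊆ 100- [E]
  m10 ⊆ 1-10,10-0
  m14 ⊆ -11-,1-10
  m15 ⊆ -11- [E]
E = {-11-, 0-11, 01--, 100-}

NO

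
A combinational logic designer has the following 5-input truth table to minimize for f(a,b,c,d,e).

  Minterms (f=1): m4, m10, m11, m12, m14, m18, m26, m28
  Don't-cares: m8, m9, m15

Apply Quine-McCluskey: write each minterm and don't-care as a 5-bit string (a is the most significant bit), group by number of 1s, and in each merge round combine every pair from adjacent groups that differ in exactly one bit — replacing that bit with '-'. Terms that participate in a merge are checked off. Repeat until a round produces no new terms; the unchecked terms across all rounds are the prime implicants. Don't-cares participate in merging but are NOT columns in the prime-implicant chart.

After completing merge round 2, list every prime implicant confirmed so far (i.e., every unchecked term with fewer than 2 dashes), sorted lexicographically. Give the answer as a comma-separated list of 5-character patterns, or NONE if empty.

-1010, -1100, 0-100, 1-010

[col 0] 00100*, 01000*, 01001*, 01010*, 01011*, 01100*, 01110*, 01111*, 10010*, 11010*, 11100*
[col 1] -1010, -1100, 0-100, 01-00*, 01-10*, 01-11*, 010-0*, 010-1*, 0100-*, 0101-*, 011-0*, 0111-*, 1-010
[col 2] 01--0, 01-1-, 010--
Prime implicants: -1010, -1100, 0-100, 01--0, 01-1-, 010--, 1-010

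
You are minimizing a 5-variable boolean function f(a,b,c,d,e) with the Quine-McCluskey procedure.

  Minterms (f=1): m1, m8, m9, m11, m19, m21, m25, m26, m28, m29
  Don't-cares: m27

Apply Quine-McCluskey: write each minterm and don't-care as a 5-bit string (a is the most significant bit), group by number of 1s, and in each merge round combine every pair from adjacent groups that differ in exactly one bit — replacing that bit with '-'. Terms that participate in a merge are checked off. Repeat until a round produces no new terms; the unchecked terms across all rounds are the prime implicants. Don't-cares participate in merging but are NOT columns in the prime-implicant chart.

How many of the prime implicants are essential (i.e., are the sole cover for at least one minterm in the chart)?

7

Round 0: 00001✓ 01000✓ 01001✓ 01011✓ 10011✓ 10101✓ 11001✓ 11010✓ 11011✓ 11100✓ 11101✓
Round 1: -1001✓ -1011✓ 0-001 010-1✓ 0100- 1-011 1-101 11-01 110-1✓ 1101- 1110-
Round 2: -10-1
PIs = {-10-1, 0-001, 0100-, 1-011, 1-101, 11-01, 1101-, 1110-}
Coverage chart:
  m1: 0-001 ←essential
  m8: 0100- ←essential
  m9: -10-1,0-001,0100-
  m11: -10-1 ←essential
  m19: 1-011 ←essential
  m21: 1-101 ←essential
  m25: -10-1,11-01
  m26: 1101- ←essential
  m28: 1110- ←essential
  m29: 1-101,11-01,1110-
Essential: -10-1, 0-001, 0100-, 1-011, 1-101, 1101-, 1110-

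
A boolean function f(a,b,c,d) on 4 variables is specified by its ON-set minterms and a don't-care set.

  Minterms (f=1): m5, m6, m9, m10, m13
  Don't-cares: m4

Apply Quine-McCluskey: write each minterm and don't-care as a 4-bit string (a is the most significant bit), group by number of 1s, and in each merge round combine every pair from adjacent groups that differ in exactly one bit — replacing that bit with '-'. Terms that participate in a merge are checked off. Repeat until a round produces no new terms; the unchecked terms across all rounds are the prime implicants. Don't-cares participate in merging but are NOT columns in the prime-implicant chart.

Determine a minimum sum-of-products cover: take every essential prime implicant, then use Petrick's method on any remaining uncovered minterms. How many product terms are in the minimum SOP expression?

4

Round 0: 0100✓ 0101✓ 0110✓ 1001✓ 1010 1101✓
Round 1: -101 01-0 010- 1-01
PIs = {-101, 01-0, 010-, 1-01, 1010}
Coverage chart:
  m5: -101,010-
  m6: 01-0 ←essential
  m9: 1-01 ←essential
  m10: 1010 ←essential
  m13: -101,1-01
Essential: 01-0, 1-01, 1010
Petrick residual → -101
Min cover (4 terms): bc'd + a'bd' + ac'd + ab'cd'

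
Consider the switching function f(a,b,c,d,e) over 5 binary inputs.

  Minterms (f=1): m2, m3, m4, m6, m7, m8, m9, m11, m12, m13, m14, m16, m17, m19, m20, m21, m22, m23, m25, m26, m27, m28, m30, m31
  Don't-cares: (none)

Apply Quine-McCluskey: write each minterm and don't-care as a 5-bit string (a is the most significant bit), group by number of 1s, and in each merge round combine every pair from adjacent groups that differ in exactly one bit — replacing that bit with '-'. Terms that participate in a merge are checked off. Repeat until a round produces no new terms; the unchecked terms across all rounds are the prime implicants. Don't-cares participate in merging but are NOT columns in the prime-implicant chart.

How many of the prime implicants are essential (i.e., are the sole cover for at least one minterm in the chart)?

5

size-2^0 implicants → 00010(✓)  00011(✓)  00100(✓)  00110(✓)  00111(✓)  01000(✓)  01001(✓)  01011(✓)  01100(✓)  01101(✓)  01110(✓)  10000(✓)  10001(✓)  10011(✓)  10100(✓)  10101(✓)  10110(✓)  10111(✓)  11001(✓)  11010(✓)  11011(✓)  11100(✓)  11110(✓)  11111(✓)
size-2^1 implicants → -0011(✓)  -0100(✓)  -0110(✓)  -0111(✓)  -1001(✓)  -1011(✓)  -1100(✓)  -1110(✓)  0-011(✓)  0-100(✓)  0-110(✓)  00-10(✓)  00-11(✓)  0001-(✓)  001-0(✓)  0011-(✓)  01-00(✓)  01-01(✓)  010-1(✓)  0100-(✓)  011-0(✓)  0110-(✓)  1-001(✓)  1-011(✓)  1-100(✓)  1-110(✓)  1-111(✓)  10-00(✓)  10-01(✓)  10-11(✓)  100-1(✓)  1000-(✓)  101-0(✓)  101-1(✓)  1010-(✓)  1011-(✓)  11-10(✓)  11-11(✓)  110-1(✓)  1101-(✓)  111-0(✓)  1111-(✓)
size-2^2 implicants → --011  --100(✓)  --110(✓)  -0-11  -01-0(✓)  -011-  -10-1  -11-0(✓)  0-1-0(✓)  00-1-  01-0-  1--11  1-0-1  1-1-0(✓)  1-11-  10--1  10-0-  101--  11-1-
size-2^3 implicants → --1-0
Unchecked terms (primes): --011, --1-0, -0-11, -011-, -10-1, 00-1-, 01-0-, 1--11, 1-0-1, 1-11-, 10--1, 10-0-, 101--, 11-1-
Minterm coverage:
  m2 ⊆ 00-1- [E]
  m3 ⊆ --011,-0-11,00-1-
  m4 ⊆ --1-0 [E]
  m6 ⊆ --1-0,-011-,00-1-
  m7 ⊆ -0-11,-011-,00-1-
  m8 ⊆ 01-0- [E]
  m9 ⊆ -10-1,01-0-
  m11 ⊆ --011,-10-1
  m12 ⊆ --1-0,01-0-
  m13 ⊆ 01-0- [E]
  m14 ⊆ --1-0 [E]
  m16 ⊆ 10-0- [E]
  m17 ⊆ 1-0-1,10--1,10-0-
  m19 ⊆ --011,-0-11,1--11,1-0-1,10--1
  m20 ⊆ --1-0,10-0-,101--
  m21 ⊆ 10--1,10-0-,101--
  m22 ⊆ --1-0,-011-,1-11-,101--
  m23 ⊆ -0-11,-011-,1--11,1-11-,10--1,101--
  m25 ⊆ -10-1,1-0-1
  m26 ⊆ 11-1- [E]
  m27 ⊆ --011,-10-1,1--11,1-0-1,11-1-
  m28 ⊆ --1-0 [E]
  m30 ⊆ --1-0,1-11-,11-1-
  m31 ⊆ 1--11,1-11-,11-1-
E = {--1-0, 00-1-, 01-0-, 10-0-, 11-1-}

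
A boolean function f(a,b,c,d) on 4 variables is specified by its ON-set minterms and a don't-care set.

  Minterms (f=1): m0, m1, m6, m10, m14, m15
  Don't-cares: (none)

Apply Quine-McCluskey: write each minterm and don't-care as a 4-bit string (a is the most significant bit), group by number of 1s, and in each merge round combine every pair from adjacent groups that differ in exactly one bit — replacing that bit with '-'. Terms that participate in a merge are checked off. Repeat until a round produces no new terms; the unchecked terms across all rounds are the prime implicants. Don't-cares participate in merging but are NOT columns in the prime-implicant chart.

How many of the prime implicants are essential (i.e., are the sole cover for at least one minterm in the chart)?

[col 0] 0000*, 0001*, 0110*, 1010*, 1110*, 1111*
[col 1] -110, 000-, 1-10, 111-
Prime implicants: -110, 000-, 1-10, 111-
PI chart (minterm → PIs covering it):
  0 | 000-  (sole → essential)
  1 | 000-  (sole → essential)
  6 | -110  (sole → essential)
  10 | 1-10  (sole → essential)
  14 | -110,1-10,111-
  15 | 111-  (sole → essential)
Essential prime implicants: -110, 000-, 1-10, 111-

4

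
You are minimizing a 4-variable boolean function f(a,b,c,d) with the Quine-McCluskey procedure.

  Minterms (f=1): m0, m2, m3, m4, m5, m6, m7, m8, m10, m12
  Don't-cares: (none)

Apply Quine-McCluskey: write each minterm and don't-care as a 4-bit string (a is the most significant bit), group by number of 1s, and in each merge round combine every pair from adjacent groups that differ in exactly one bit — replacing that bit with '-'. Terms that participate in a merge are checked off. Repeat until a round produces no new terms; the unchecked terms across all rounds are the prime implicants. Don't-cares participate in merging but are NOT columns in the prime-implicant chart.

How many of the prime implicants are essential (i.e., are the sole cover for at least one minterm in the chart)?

Round 0: 0000✓ 0010✓ 0011✓ 0100✓ 0101✓ 0110✓ 0111✓ 1000✓ 1010✓ 1100✓
Round 1: -000✓ -010✓ -100✓ 0-00✓ 0-10✓ 0-11✓ 00-0✓ 001-✓ 01-0✓ 01-1✓ 010-✓ 011-✓ 1-00✓ 10-0✓
Round 2: --00 -0-0 0--0 0-1- 01--
PIs = {--00, -0-0, 0--0, 0-1-, 01--}
Coverage chart:
  m0: --00,-0-0,0--0
  m2: -0-0,0--0,0-1-
  m3: 0-1- ←essential
  m4: --00,0--0,01--
  m5: 01-- ←essential
  m6: 0--0,0-1-,01--
  m7: 0-1-,01--
  m8: --00,-0-0
  m10: -0-0 ←essential
  m12: --00 ←essential
Essential: --00, -0-0, 0-1-, 01--

4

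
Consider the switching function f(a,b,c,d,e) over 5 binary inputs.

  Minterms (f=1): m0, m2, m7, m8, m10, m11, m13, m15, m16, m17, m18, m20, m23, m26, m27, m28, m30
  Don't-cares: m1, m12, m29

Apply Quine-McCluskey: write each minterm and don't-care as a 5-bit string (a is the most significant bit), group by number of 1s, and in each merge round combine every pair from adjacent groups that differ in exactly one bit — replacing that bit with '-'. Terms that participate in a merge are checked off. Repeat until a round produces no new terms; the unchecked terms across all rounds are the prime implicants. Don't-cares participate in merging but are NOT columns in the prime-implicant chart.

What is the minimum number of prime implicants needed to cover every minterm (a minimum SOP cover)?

size-2^0 implicants → 00000(✓)  00001(✓)  00010(✓)  00111(✓)  01000(✓)  01010(✓)  01011(✓)  01100(✓)  01101(✓)  01111(✓)  10000(✓)  10001(✓)  10010(✓)  10100(✓)  10111(✓)  11010(✓)  11011(✓)  11100(✓)  11101(✓)  11110(✓)
size-2^1 implicants → -0000(✓)  -0001(✓)  -0010(✓)  -0111  -1010(✓)  -1011(✓)  -1100(✓)  -1101(✓)  0-000(✓)  0-010(✓)  0-111  000-0(✓)  0000-(✓)  01-00  01-11  010-0(✓)  0101-(✓)  011-1  0110-(✓)  1-010(✓)  1-100  10-00  100-0(✓)  1000-(✓)  11-10  1101-(✓)  111-0  1110-(✓)
size-2^2 implicants → --010  -00-0  -000-  -101-  -110-  0-0-0
Unchecked terms (primes): --010, -00-0, -000-, -0111, -101-, -110-, 0-0-0, 0-111, 01-00, 01-11, 011-1, 1-100, 10-00, 11-10, 111-0
Minterm coverage:
  m0 ⊆ -00-0,-000-,0-0-0
  m2 ⊆ --010,-00-0,0-0-0
  m7 ⊆ -0111,0-111
  m8 ⊆ 0-0-0,01-00
  m10 ⊆ --010,-101-,0-0-0
  m11 ⊆ -101-,01-11
  m13 ⊆ -110-,011-1
  m15 ⊆ 0-111,01-11,011-1
  m16 ⊆ -00-0,-000-,10-00
  m17 ⊆ -000- [E]
  m18 ⊆ --010,-00-0
  m20 ⊆ 1-100,10-00
  m23 ⊆ -0111 [E]
  m26 ⊆ --010,-101-,11-10
  m27 ⊆ -101- [E]
  m28 ⊆ -110-,1-100,111-0
  m30 ⊆ 11-10,111-0
E = {-000-, -0111, -101-}
Petrick residual → --010, 0-0-0, 011-1, 1-100, 11-10
Cover = c'de' + b'c'd' + b'cde + bc'd + a'c'e' + a'bce + acd'e' + abde'  |cover|=8

8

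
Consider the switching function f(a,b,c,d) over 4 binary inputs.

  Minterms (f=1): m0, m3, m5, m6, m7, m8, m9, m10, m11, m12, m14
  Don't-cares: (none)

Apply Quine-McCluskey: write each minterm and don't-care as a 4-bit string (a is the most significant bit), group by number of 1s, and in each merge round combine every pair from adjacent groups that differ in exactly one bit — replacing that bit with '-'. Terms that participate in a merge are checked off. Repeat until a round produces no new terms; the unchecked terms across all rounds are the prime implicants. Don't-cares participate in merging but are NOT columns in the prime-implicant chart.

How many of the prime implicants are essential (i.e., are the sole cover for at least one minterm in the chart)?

4

Round 0: 0000✓ 0011✓ 0101✓ 0110✓ 0111✓ 1000✓ 1001✓ 1010✓ 1011✓ 1100✓ 1110✓
Round 1: -000 -011 -110 0-11 01-1 011- 1-00✓ 1-10✓ 10-0✓ 10-1✓ 100-✓ 101-✓ 11-0✓
Round 2: 1--0 10--
PIs = {-000, -011, -110, 0-11, 01-1, 011-, 1--0, 10--}
Coverage chart:
  m0: -000 ←essential
  m3: -011,0-11
  m5: 01-1 ←essential
  m6: -110,011-
  m7: 0-11,01-1,011-
  m8: -000,1--0,10--
  m9: 10-- ←essential
  m10: 1--0,10--
  m11: -011,10--
  m12: 1--0 ←essential
  m14: -110,1--0
Essential: -000, 01-1, 1--0, 10--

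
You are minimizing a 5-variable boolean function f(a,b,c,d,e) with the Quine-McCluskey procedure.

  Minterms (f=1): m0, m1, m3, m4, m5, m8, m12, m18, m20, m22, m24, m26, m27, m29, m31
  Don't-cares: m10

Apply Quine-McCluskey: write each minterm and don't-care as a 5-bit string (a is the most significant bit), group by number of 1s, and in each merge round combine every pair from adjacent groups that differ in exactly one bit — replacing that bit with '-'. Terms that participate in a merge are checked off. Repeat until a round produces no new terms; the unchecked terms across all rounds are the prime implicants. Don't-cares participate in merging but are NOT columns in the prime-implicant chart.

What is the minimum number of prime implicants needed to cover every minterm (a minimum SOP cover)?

Round 0: 00000✓ 00001✓ 00011✓ 00100✓ 00101✓ 01000✓ 01010✓ 01100✓ 10010✓ 10100✓ 10110✓ 11000✓ 11010✓ 11011✓ 11101✓ 11111✓
Round 1: -0100 -1000✓ -1010✓ 0-000✓ 0-100✓ 00-00✓ 00-01✓ 000-1 0000-✓ 0010-✓ 01-00✓ 010-0✓ 1-010 10-10 101-0 11-11 110-0✓ 1101- 111-1
Round 2: -10-0 0--00 00-0-
PIs = {-0100, -10-0, 0--00, 00-0-, 000-1, 1-010, 10-10, 101-0, 11-11, 1101-, 111-1}
Coverage chart:
  m0: 0--00,00-0-
  m1: 00-0-,000-1
  m3: 000-1 ←essential
  m4: -0100,0--00,00-0-
  m5: 00-0- ←essential
  m8: -10-0,0--00
  m12: 0--00 ←essential
  m18: 1-010,10-10
  m20: -0100,101-0
  m22: 10-10,101-0
  m24: -10-0 ←essential
  m26: -10-0,1-010,1101-
  m27: 11-11,1101-
  m29: 111-1 ←essential
  m31: 11-11,111-1
Essential: -10-0, 0--00, 00-0-, 000-1, 111-1
Petrick residual → -0100, 10-10, 11-11
Min cover (8 terms): b'cd'e' + bc'e' + a'd'e' + a'b'd' + a'b'c'e + ab'de' + abde + abce

8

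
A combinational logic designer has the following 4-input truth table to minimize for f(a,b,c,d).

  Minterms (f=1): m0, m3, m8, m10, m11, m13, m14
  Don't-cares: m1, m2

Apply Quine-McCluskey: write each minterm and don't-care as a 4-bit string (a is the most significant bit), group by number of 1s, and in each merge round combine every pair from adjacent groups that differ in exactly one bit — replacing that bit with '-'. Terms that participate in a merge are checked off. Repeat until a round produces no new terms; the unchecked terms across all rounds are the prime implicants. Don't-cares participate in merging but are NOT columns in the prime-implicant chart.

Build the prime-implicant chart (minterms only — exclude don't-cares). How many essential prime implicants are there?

Round 0: 0000✓ 0001✓ 0010✓ 0011✓ 1000✓ 1010✓ 1011✓ 1101 1110✓
Round 1: -000✓ -010✓ -011✓ 00-0✓ 00-1✓ 000-✓ 001-✓ 1-10 10-0✓ 101-✓
Round 2: -0-0 -01- 00--
PIs = {-0-0, -01-, 00--, 1-10, 1101}
Coverage chart:
  m0: -0-0,00--
  m3: -01-,00--
  m8: -0-0 ←essential
  m10: -0-0,-01-,1-10
  m11: -01- ←essential
  m13: 1101 ←essential
  m14: 1-10 ←essential
Essential: -0-0, -01-, 1-10, 1101

4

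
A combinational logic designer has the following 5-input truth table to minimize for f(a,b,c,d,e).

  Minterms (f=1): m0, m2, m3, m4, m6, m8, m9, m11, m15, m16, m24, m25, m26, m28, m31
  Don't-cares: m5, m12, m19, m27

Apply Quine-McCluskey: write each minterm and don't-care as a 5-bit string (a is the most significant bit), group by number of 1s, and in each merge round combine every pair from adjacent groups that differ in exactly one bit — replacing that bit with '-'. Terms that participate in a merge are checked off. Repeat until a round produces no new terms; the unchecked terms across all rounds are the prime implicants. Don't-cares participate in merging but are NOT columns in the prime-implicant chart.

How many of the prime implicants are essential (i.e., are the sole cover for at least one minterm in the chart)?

5

size-2^0 implicants → 00000(✓)  00010(✓)  00011(✓)  00100(✓)  00101(✓)  00110(✓)  01000(✓)  01001(✓)  01011(✓)  01100(✓)  01111(✓)  10000(✓)  10011(✓)  11000(✓)  11001(✓)  11010(✓)  11011(✓)  11100(✓)  11111(✓)
size-2^1 implicants → -0000(✓)  -0011(✓)  -1000(✓)  -1001(✓)  -1011(✓)  -1100(✓)  -1111(✓)  0-000(✓)  0-011(✓)  0-100(✓)  00-00(✓)  00-10(✓)  000-0(✓)  0001-  001-0(✓)  0010-  01-00(✓)  01-11(✓)  010-1(✓)  0100-(✓)  1-000(✓)  1-011(✓)  11-00(✓)  11-11(✓)  110-0(✓)  110-1(✓)  1100-(✓)  1101-(✓)
size-2^2 implicants → --000  --011  -1-00  -1-11  -10-1  -100-  0--00  00--0  110--
Unchecked terms (primes): --000, --011, -1-00, -1-11, -10-1, -100-, 0--00, 00--0, 0001-, 0010-, 110--
Minterm coverage:
  m0 ⊆ --000,0--00,00--0
  m2 ⊆ 00--0,0001-
  m3 ⊆ --011,0001-
  m4 ⊆ 0--00,00--0,0010-
  m6 ⊆ 00--0 [E]
  m8 ⊆ --000,-1-00,-100-,0--00
  m9 ⊆ -10-1,-100-
  m11 ⊆ --011,-1-11,-10-1
  m15 ⊆ -1-11 [E]
  m16 ⊆ --000 [E]
  m24 ⊆ --000,-1-00,-100-,110--
  m25 ⊆ -10-1,-100-,110--
  m26 ⊆ 110-- [E]
  m28 ⊆ -1-00 [E]
  m31 ⊆ -1-11 [E]
E = {--000, -1-00, -1-11, 00--0, 110--}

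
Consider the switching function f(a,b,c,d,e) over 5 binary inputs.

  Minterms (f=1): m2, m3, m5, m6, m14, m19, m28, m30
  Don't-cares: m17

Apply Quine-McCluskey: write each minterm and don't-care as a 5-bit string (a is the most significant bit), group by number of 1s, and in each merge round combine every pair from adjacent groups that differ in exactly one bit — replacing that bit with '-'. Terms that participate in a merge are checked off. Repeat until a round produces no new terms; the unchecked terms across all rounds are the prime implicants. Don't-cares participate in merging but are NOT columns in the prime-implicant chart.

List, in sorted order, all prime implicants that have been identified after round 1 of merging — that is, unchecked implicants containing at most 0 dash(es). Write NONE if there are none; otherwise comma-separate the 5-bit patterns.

00101

[col 0] 00010*, 00011*, 00101, 00110*, 01110*, 10001*, 10011*, 11100*, 11110*
[col 1] -0011, -1110, 0-110, 00-10, 0001-, 100-1, 111-0
Prime implicants: -0011, -1110, 0-110, 00-10, 0001-, 00101, 100-1, 111-0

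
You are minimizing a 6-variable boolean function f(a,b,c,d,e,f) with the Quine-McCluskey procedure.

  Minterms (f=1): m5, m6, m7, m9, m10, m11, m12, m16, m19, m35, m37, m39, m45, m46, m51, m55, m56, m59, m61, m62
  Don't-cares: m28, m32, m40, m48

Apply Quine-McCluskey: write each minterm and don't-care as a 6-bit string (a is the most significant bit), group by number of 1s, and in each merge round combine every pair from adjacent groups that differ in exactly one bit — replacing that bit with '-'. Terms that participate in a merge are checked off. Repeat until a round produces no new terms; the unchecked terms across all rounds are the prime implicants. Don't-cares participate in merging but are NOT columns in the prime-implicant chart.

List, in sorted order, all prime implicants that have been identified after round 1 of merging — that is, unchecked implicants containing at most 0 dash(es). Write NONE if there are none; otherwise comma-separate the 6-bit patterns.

NONE

[col 0] 000101*, 000110*, 000111*, 001001*, 001010*, 001011*, 001100*, 010000*, 010011*, 011100*, 100000*, 100011*, 100101*, 100111*, 101000*, 101101*, 101110*, 110000*, 110011*, 110111*, 111000*, 111011*, 111101*, 111110*
[col 1] -00101*, -00111*, -10000, -10011, 0-1100, 0001-1*, 00011-, 0010-1, 00101-, 1-0000*, 1-0011*, 1-0111*, 1-1000*, 1-1101, 1-1110, 10-000*, 10-101, 100-11*, 1001-1*, 11-000*, 11-011, 110-11*
[col 2] -001-1, 1--000, 1-0-11
Prime implicants: -001-1, -10000, -10011, 0-1100, 00011-, 0010-1, 00101-, 1--000, 1-0-11, 1-1101, 1-1110, 10-101, 11-011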